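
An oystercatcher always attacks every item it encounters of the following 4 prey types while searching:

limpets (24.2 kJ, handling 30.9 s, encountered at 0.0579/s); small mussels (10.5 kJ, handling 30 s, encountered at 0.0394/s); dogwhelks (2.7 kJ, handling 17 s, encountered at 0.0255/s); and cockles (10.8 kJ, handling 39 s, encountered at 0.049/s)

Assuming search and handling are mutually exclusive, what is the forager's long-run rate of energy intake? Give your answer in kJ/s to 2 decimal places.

R = Σλ_iE_i / (1 + Σλ_ih_i)
Numerator: 0.0579×24.2 + 0.0394×10.5 + 0.0255×2.7 + 0.049×10.8 = 2.413
Denominator: 1 + 0.0579×30.9 + 0.0394×30 + 0.0255×17 + 0.049×39 = 6.316
R = 2.413/6.316 = 0.3821 kJ/s

0.38 kJ/s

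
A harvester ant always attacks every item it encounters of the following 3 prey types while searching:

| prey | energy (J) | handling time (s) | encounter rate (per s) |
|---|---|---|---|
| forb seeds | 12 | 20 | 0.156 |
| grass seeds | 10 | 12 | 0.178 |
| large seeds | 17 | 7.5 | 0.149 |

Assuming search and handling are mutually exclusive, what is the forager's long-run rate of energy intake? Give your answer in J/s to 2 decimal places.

Energy encountered per unit search time: 0.156×12 + 0.178×10 + 0.149×17 = 6.185 J/s.
Handling time per unit search time: 0.156×20 + 0.178×12 + 0.149×7.5 = 6.373.
Rate = 6.185/(1 + 6.373) = 0.8388 J/s.

0.84 J/s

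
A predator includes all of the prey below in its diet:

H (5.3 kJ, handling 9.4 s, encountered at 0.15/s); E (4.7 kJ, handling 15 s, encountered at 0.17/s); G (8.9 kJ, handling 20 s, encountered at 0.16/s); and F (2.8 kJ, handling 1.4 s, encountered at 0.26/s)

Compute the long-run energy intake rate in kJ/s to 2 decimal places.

R = (0.15×5.3 + 0.17×4.7 + 0.16×8.9 + 0.26×2.8) / (1 + 0.15×9.4 + 0.17×15 + 0.16×20 + 0.26×1.4) = 3.746/8.524 = 0.4395 kJ/s.

0.44 kJ/s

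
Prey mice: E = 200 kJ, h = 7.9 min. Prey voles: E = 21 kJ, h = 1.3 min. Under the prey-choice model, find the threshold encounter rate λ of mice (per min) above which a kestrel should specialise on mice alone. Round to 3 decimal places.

The zero-one rule: include voles iff E₂/h₂ > λE₁/(1+λh₁). Equality gives the switch point.
λE₁h₂ = E₂ + λE₂h₁ ⇒ λ = E₂/(E₁h₂ − E₂h₁) = 21/(260 − 165.9) = 0.2232 per min.

0.223 per min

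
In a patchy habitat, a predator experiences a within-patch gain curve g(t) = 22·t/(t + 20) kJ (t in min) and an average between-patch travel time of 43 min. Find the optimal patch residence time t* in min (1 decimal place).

29.3 min

By the marginal value theorem, leave when the instantaneous gain rate g'(t) equals the habitat-wide average g(t)/(T + t).
g'(t) = 22·20/(t + 20)². Setting 22·20/(t+20)² = 22t/[(t+20)(43+t)] gives 20(43+t) = t(t+20), so t² = 20×43 = 860.
t* = √860 = 29.33 min.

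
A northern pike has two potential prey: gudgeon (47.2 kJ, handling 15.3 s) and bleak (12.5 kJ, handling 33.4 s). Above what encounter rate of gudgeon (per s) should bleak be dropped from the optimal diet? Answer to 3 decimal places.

Drop bleak once their profitability E₂/h₂ falls below the rate achievable on gudgeon alone: E₂/h₂ = λE₁/(1 + λh₁).
Solve for λ: λE₁h₂ = E₂(1 + λh₁) → λ(E₁h₂ − E₂h₁) = E₂ → λ = E₂/(E₁h₂ − E₂h₁).
λ = 12.5/(47.2×33.4 − 12.5×15.3) = 12.5/1385 = 0.009024 per s.

0.009 per s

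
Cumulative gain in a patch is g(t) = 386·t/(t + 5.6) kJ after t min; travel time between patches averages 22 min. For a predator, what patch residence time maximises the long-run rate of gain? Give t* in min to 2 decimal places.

11.10 min

By the marginal value theorem, leave when the instantaneous gain rate g'(t) equals the habitat-wide average g(t)/(T + t).
g'(t) = 386·5.6/(t + 5.6)². Setting 386·5.6/(t+5.6)² = 386t/[(t+5.6)(22+t)] gives 5.6(22+t) = t(t+5.6), so t² = 5.6×22 = 123.2.
t* = √123.2 = 11.1 min.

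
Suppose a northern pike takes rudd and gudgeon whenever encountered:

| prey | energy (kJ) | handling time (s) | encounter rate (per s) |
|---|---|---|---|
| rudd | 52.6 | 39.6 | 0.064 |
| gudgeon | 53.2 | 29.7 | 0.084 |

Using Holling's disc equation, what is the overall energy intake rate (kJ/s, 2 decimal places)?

R = (0.064×52.6 + 0.084×53.2) / (1 + 0.064×39.6 + 0.084×29.7) = 7.835/6.029 = 1.3 kJ/s.

1.30 kJ/s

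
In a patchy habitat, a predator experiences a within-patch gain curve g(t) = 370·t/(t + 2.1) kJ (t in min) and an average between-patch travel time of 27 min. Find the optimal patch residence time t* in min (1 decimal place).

Maximise g(t)/(T+t): set derivative to zero → g'(t)(T+t) = g(t).
g'(t) = 370·2.1/(t + 2.1)². Setting 370·2.1/(t+2.1)² = 370t/[(t+2.1)(27+t)] gives 2.1(27+t) = t(t+2.1), so t² = 2.1×27 = 56.7.
t* = √56.7 = 7.53 min.

7.5 min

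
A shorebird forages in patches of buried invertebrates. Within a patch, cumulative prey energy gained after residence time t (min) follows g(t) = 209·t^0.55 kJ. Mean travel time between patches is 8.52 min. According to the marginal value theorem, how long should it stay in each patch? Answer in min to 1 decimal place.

10.4 min

Optimal t* satisfies g'(t*) = g(t*)/(T + t*).
g'(t) = 0.55·209·t^-0.45. Setting 0.55·209·t^-0.45 = 209·t^0.55/(8.52+t) gives 0.55(8.52+t) = t, so 0.45·t = 0.55×8.52.
t* = 0.55×8.52/0.45 = 10.41 min.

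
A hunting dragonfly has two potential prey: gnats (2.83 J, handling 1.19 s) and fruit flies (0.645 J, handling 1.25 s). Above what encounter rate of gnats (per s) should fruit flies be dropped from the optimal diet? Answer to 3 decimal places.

Drop fruit flies once their profitability E₂/h₂ falls below the rate achievable on gnats alone: E₂/h₂ = λE₁/(1 + λh₁).
Solve for λ: λE₁h₂ = E₂(1 + λh₁) → λ(E₁h₂ − E₂h₁) = E₂ → λ = E₂/(E₁h₂ − E₂h₁).
λ = 0.645/(2.83×1.25 − 0.645×1.19) = 0.645/2.77 = 0.2329 per s.

0.233 per s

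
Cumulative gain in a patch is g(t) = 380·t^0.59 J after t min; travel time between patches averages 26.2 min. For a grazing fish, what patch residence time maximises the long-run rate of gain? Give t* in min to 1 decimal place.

37.7 min

Maximise g(t)/(T+t): set derivative to zero → g'(t)(T+t) = g(t).
g'(t) = 0.59·380·t^-0.41. Setting 0.59·380·t^-0.41 = 380·t^0.59/(26.2+t) gives 0.59(26.2+t) = t, so 0.41·t = 0.59×26.2.
t* = 0.59×26.2/0.41 = 37.7 min.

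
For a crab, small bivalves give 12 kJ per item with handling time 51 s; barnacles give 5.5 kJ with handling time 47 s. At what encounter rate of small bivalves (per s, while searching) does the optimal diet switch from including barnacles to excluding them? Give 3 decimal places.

The zero-one rule: include barnacles iff E₂/h₂ > λE₁/(1+λh₁). Equality gives the switch point.
λE₁h₂ = E₂ + λE₂h₁ ⇒ λ = E₂/(E₁h₂ − E₂h₁) = 5.5/(564 − 280.5) = 0.0194 per s.

0.019 per s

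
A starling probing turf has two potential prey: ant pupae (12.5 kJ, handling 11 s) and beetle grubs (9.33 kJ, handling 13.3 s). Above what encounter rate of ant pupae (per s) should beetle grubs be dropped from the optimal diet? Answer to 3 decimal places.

At the threshold, the rate on ant pupae alone equals the profitability of beetle grubs: λ·12.5/(1 + λ·11) = 9.33/13.3 = 0.7015.
Rearranging, λ(12.5 − 0.7015×11) = 0.7015, so λ = 0.7015/4.783 = 0.1467 per s.

0.147 per s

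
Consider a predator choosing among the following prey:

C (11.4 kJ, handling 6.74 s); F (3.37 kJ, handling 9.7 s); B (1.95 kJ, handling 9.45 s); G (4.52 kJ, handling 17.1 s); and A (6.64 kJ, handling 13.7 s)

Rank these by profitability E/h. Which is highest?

C

In descending order of E/h:
C: 11.4/6.74 = 1.69 kJ/s
A: 6.64/13.7 = 0.485 kJ/s
F: 3.37/9.7 = 0.347 kJ/s
G: 4.52/17.1 = 0.264 kJ/s
B: 1.95/9.45 = 0.206 kJ/s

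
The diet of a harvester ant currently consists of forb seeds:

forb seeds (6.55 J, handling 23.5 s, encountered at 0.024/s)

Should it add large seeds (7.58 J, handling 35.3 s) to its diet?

Current rate: (0.024×6.55)/(1 + 0.024×23.5) = 0.1005 J/s.
large seeds: E/h = 7.58/35.3 = 0.2147 J/s.
0.2147 > 0.1005, so adding large seeds raises the average — include it.

Yes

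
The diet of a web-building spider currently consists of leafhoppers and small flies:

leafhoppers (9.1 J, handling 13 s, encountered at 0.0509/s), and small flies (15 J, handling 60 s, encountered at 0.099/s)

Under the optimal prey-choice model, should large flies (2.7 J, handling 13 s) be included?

On leafhoppers and small flies alone, R = ΣλE/(1+Σλh) = 1.948/7.602 = 0.2563 J/s.
large flies: E/h = 2.7/13 = 0.2077 J/s.
Since 0.2077 < R, time spent handling large flies is better spent searching.

No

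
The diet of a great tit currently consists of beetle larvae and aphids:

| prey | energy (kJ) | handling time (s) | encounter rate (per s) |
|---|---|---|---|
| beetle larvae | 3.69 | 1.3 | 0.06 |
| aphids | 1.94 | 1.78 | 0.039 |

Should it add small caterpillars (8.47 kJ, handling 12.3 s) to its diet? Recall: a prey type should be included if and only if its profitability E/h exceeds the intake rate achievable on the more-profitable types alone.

Yes

On beetle larvae and aphids alone, R = ΣλE/(1+Σλh) = 0.2971/1.147 = 0.2589 kJ/s.
small caterpillars: E/h = 8.47/12.3 = 0.6886 kJ/s.
Since 0.6886 > R, including small caterpillars increases the long-run rate.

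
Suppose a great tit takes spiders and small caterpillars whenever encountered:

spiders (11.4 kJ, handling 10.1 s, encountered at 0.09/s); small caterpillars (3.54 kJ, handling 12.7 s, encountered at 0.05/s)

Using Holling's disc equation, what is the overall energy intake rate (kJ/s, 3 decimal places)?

0.473 kJ/s

R = (0.09×11.4 + 0.05×3.54) / (1 + 0.09×10.1 + 0.05×12.7) = 1.203/2.544 = 0.4729 kJ/s.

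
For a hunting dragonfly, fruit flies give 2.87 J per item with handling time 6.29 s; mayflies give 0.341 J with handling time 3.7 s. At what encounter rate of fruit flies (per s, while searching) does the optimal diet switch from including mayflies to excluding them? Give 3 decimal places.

0.040 per s

Drop mayflies once their profitability E₂/h₂ falls below the rate achievable on fruit flies alone: E₂/h₂ = λE₁/(1 + λh₁).
Solve for λ: λE₁h₂ = E₂(1 + λh₁) → λ(E₁h₂ − E₂h₁) = E₂ → λ = E₂/(E₁h₂ − E₂h₁).
λ = 0.341/(2.87×3.7 − 0.341×6.29) = 0.341/8.474 = 0.04024 per s.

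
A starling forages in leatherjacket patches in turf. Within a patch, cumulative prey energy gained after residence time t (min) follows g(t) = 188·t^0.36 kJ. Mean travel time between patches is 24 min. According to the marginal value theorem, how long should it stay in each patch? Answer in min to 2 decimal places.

Maximise g(t)/(T+t): set derivative to zero → g'(t)(T+t) = g(t).
g'(t) = 0.36·188·t^-0.64. Setting 0.36·188·t^-0.64 = 188·t^0.36/(24+t) gives 0.36(24+t) = t, so 0.64·t = 0.36×24.
t* = 0.36×24/0.64 = 13.5 min.

13.50 min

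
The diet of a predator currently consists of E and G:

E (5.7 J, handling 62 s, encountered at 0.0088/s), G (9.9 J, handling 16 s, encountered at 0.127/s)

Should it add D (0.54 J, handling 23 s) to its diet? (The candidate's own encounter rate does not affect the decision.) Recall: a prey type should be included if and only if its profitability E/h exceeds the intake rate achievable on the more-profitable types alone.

No

On E and G alone, R = ΣλE/(1+Σλh) = 1.307/3.578 = 0.3655 J/s.
Profitability of D: 0.54/23 = 0.02348 J/s.
Since 0.02348 < R, time spent handling D is better spent searching.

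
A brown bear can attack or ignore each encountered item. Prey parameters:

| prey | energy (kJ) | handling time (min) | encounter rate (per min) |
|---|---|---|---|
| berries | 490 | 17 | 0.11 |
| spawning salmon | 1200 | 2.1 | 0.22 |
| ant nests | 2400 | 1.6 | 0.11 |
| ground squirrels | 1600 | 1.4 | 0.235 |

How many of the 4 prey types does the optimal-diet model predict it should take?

Profitabilities (E/h, kJ/min): ant nests 1.5e+03, ground squirrels 1.14e+03, spawning salmon 571, berries 28.8. Add prey in this order while the next type's profitability exceeds the intake rate on those already taken.
Rate on top 1: 224.5. ground squirrels: 1.14e+03 > 224.5 → include.
Rate on top 2: 425.2. spawning salmon: 571 > 425.2 → include.
Rate on top 3: 459.6. berries: 28.8 < 459.6 → exclude; stop.
Optimal diet: ant nests, ground squirrels, spawning salmon — 3 of 4 types.

3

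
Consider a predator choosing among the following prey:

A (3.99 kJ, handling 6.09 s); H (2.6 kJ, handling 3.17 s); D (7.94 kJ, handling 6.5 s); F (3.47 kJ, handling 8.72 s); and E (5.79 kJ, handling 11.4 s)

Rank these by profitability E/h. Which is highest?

Profitability E/h (kJ/s): A = 3.99/6.09 = 0.655, H = 2.6/3.17 = 0.82, D = 7.94/6.5 = 1.22, F = 3.47/8.72 = 0.398, E = 5.79/11.4 = 0.508.
Ranked: D > H > A > E > F.

D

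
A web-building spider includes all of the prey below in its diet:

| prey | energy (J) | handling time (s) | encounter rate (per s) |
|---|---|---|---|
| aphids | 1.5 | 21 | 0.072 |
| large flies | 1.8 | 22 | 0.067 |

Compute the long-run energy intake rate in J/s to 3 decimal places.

0.057 J/s

Energy encountered per unit search time: 0.072×1.5 + 0.067×1.8 = 0.2286 J/s.
Handling time per unit search time: 0.072×21 + 0.067×22 = 2.986.
Rate = 0.2286/(1 + 2.986) = 0.05735 J/s.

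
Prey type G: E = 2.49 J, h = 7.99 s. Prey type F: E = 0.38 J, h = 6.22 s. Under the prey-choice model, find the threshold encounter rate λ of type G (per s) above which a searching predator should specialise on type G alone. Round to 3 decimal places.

0.031 per s

Drop type F once their profitability E₂/h₂ falls below the rate achievable on type G alone: E₂/h₂ = λE₁/(1 + λh₁).
Solve for λ: λE₁h₂ = E₂(1 + λh₁) → λ(E₁h₂ − E₂h₁) = E₂ → λ = E₂/(E₁h₂ − E₂h₁).
λ = 0.38/(2.49×6.22 − 0.38×7.99) = 0.38/12.45 = 0.03052 per s.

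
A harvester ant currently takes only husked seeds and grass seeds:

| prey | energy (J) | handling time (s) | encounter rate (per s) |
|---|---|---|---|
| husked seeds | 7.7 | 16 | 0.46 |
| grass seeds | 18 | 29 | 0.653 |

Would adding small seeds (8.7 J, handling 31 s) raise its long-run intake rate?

No

On husked seeds and grass seeds alone, R = ΣλE/(1+Σλh) = 15.3/27.3 = 0.5604 J/s.
small seeds: E/h = 8.7/31 = 0.2806 J/s.
Since 0.2806 < R, time spent handling small seeds is better spent searching.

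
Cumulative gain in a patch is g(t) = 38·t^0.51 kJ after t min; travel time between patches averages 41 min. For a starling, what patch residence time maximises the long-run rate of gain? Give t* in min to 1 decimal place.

42.7 min

Optimal t* satisfies g'(t*) = g(t*)/(T + t*).
g'(t) = 0.51·38·t^-0.49. Setting 0.51·38·t^-0.49 = 38·t^0.51/(41+t) gives 0.51(41+t) = t, so 0.49·t = 0.51×41.
t* = 0.51×41/0.49 = 42.67 min.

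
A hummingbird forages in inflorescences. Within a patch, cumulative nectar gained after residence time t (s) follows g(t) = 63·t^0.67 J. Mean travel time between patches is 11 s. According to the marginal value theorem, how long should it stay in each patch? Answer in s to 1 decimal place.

22.3 s

Optimal t* satisfies g'(t*) = g(t*)/(T + t*).
g'(t) = 0.67·63·t^-0.33. Setting 0.67·63·t^-0.33 = 63·t^0.67/(11+t) gives 0.67(11+t) = t, so 0.33·t = 0.67×11.
t* = 0.67×11/0.33 = 22.33 s.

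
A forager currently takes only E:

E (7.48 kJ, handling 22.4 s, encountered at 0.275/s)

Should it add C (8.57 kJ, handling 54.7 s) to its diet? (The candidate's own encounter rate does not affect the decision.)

No

Current rate: (0.275×7.48)/(1 + 0.275×22.4) = 0.2873 kJ/s.
Profitability of C: 8.57/54.7 = 0.1567 kJ/s.
0.1567 < 0.2873, so adding C would lower the average — exclude it.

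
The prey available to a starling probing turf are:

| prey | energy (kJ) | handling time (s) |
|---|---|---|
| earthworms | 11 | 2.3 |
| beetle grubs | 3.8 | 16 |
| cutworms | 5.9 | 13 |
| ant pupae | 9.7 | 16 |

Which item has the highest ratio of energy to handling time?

Profitability E/h (kJ/s): earthworms = 11/2.3 = 4.78, beetle grubs = 3.8/16 = 0.237, cutworms = 5.9/13 = 0.454, ant pupae = 9.7/16 = 0.606.
Ranked: earthworms > ant pupae > cutworms > beetle grubs.

earthworms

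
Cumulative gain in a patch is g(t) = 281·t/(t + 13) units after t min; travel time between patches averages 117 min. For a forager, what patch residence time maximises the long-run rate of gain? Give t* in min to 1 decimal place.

39.0 min

Maximise g(t)/(T+t): set derivative to zero → g'(t)(T+t) = g(t).
g'(t) = 281·13/(t + 13)². Setting 281·13/(t+13)² = 281t/[(t+13)(117+t)] gives 13(117+t) = t(t+13), so t² = 13×117 = 1521.
t* = √1521 = 39 min.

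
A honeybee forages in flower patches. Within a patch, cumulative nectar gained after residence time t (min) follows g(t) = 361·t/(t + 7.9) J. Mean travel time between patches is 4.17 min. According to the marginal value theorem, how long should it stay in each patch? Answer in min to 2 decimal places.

5.74 min

By the marginal value theorem, leave when the instantaneous gain rate g'(t) equals the habitat-wide average g(t)/(T + t).
g'(t) = 361·7.9/(t + 7.9)². Setting 361·7.9/(t+7.9)² = 361t/[(t+7.9)(4.17+t)] gives 7.9(4.17+t) = t(t+7.9), so t² = 7.9×4.17 = 32.94.
t* = √32.94 = 5.74 min.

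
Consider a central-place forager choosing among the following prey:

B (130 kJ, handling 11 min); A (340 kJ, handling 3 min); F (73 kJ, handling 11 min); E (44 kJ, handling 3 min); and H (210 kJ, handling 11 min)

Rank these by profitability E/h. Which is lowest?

F

Profitability E/h (kJ/min): B = 130/11 = 11.8, A = 340/3 = 113, F = 73/11 = 6.64, E = 44/3 = 14.7, H = 210/11 = 19.1.
Ranked: A > H > E > B > F.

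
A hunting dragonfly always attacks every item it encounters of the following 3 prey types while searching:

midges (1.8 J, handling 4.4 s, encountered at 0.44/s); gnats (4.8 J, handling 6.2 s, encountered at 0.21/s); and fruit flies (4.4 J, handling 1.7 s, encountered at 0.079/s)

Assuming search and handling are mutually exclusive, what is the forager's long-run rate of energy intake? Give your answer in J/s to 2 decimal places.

0.49 J/s

R = (0.44×1.8 + 0.21×4.8 + 0.079×4.4) / (1 + 0.44×4.4 + 0.21×6.2 + 0.079×1.7) = 2.148/4.372 = 0.4912 J/s.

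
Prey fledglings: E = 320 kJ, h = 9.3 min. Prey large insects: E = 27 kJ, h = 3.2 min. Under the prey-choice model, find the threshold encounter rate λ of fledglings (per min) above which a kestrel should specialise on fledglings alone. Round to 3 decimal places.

0.035 per min

The zero-one rule: include large insects iff E₂/h₂ > λE₁/(1+λh₁). Equality gives the switch point.
λE₁h₂ = E₂ + λE₂h₁ ⇒ λ = E₂/(E₁h₂ − E₂h₁) = 27/(1024 − 251.1) = 0.03493 per min.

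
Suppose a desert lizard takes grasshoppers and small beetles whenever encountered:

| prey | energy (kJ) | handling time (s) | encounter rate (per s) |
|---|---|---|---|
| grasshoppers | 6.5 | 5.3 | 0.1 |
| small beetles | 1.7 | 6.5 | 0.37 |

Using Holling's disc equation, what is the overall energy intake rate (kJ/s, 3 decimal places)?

R = (0.1×6.5 + 0.37×1.7) / (1 + 0.1×5.3 + 0.37×6.5) = 1.279/3.935 = 0.325 kJ/s.

0.325 kJ/s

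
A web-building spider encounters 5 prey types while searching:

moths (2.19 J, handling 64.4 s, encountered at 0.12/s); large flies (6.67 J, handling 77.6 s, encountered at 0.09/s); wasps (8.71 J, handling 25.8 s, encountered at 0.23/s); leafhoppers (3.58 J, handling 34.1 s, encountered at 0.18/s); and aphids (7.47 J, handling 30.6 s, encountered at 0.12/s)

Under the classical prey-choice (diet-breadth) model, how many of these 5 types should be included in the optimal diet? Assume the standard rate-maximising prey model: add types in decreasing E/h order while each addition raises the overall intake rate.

1

E/h in descending order: wasps 0.338, aphids 0.244, leafhoppers 0.105, large flies 0.086, moths 0.034 J/s. The optimal diet is the largest prefix of this list for which every included type satisfies E_i/h_i > R on the types above it.
Rate on top 1: 0.2889. aphids: 0.244 < 0.2889 → exclude; stop.
Optimal diet: wasps — 1 of 5 types.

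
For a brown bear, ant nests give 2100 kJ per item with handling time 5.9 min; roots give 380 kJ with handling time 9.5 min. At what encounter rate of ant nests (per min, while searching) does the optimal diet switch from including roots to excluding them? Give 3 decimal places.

Drop roots once their profitability E₂/h₂ falls below the rate achievable on ant nests alone: E₂/h₂ = λE₁/(1 + λh₁).
Solve for λ: λE₁h₂ = E₂(1 + λh₁) → λ(E₁h₂ − E₂h₁) = E₂ → λ = E₂/(E₁h₂ − E₂h₁).
λ = 380/(2100×9.5 − 380×5.9) = 380/1.771e+04 = 0.02146 per min.

0.021 per min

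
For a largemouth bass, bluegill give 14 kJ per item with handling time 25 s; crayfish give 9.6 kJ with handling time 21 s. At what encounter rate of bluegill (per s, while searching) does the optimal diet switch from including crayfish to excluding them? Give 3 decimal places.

0.178 per s

At the threshold, the rate on bluegill alone equals the profitability of crayfish: λ·14/(1 + λ·25) = 9.6/21 = 0.4571.
Rearranging, λ(14 − 0.4571×25) = 0.4571, so λ = 0.4571/2.571 = 0.1778 per s.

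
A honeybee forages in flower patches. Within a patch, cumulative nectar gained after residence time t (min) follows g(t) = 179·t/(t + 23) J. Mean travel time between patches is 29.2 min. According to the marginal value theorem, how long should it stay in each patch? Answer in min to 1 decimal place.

By the marginal value theorem, leave when the instantaneous gain rate g'(t) equals the habitat-wide average g(t)/(T + t).
g'(t) = 179·23/(t + 23)². Setting 179·23/(t+23)² = 179t/[(t+23)(29.2+t)] gives 23(29.2+t) = t(t+23), so t² = 23×29.2 = 671.6.
t* = √671.6 = 25.92 min.

25.9 min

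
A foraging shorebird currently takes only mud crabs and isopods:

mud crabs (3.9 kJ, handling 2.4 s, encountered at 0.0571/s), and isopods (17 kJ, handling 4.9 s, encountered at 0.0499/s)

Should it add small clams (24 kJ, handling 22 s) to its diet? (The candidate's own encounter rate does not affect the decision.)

Current rate: (0.0571×3.9 + 0.0499×17)/(1 + 0.0571×2.4 + 0.0499×4.9) = 0.7752 kJ/s.
small clams: E/h = 24/22 = 1.091 kJ/s.
1.091 > 0.7752, so adding small clams raises the average — include it.

Yes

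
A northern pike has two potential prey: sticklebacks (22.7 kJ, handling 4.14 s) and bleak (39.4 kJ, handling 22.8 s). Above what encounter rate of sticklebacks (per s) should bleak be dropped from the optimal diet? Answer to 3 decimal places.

0.111 per s

Drop bleak once their profitability E₂/h₂ falls below the rate achievable on sticklebacks alone: E₂/h₂ = λE₁/(1 + λh₁).
Solve for λ: λE₁h₂ = E₂(1 + λh₁) → λ(E₁h₂ − E₂h₁) = E₂ → λ = E₂/(E₁h₂ − E₂h₁).
λ = 39.4/(22.7×22.8 − 39.4×4.14) = 39.4/354.4 = 0.1112 per s.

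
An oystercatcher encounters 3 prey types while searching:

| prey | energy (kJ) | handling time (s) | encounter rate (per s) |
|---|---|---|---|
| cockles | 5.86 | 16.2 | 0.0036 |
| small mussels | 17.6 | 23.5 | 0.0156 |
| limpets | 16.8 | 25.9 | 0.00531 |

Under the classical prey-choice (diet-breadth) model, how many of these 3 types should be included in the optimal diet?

Rank by E/h (kJ/s): small mussels 0.749, limpets 0.649, cockles 0.362. Include each in turn until the next type's E/h falls below the running intake rate.
Rate on top 1: 0.2009. limpets: 0.649 > 0.2009 → include.
Rate on top 2: 0.2418. cockles: 0.362 > 0.2418 → include.
Optimal diet: small mussels, limpets, cockles — 3 of 3 types.

3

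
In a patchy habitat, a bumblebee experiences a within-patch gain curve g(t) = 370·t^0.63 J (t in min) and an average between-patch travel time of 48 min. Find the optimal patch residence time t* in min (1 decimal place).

Optimal t* satisfies g'(t*) = g(t*)/(T + t*).
g'(t) = 0.63·370·t^-0.37. Setting 0.63·370·t^-0.37 = 370·t^0.63/(48+t) gives 0.63(48+t) = t, so 0.37·t = 0.63×48.
t* = 0.63×48/0.37 = 81.73 min.

81.7 min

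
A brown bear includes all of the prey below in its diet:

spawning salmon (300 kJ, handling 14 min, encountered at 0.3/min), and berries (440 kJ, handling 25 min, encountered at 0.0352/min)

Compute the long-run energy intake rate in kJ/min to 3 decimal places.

17.350 kJ/min

R = (0.3×300 + 0.0352×440) / (1 + 0.3×14 + 0.0352×25) = 105.5/6.08 = 17.35 kJ/min.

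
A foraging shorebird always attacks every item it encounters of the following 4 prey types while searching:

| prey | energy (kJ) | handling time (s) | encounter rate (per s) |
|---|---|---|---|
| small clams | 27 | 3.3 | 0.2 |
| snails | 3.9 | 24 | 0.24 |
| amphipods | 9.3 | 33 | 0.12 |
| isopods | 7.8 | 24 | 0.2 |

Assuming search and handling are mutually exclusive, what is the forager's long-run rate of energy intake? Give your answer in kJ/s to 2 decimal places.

R = Σλ_iE_i / (1 + Σλ_ih_i)
Numerator: 0.2×27 + 0.24×3.9 + 0.12×9.3 + 0.2×7.8 = 9.012
Denominator: 1 + 0.2×3.3 + 0.24×24 + 0.12×33 + 0.2×24 = 16.18
R = 9.012/16.18 = 0.557 kJ/s

0.56 kJ/s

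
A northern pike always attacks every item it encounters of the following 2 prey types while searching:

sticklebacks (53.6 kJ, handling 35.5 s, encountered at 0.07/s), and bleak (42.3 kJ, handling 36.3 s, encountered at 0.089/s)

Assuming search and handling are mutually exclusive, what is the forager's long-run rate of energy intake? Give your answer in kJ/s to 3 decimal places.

1.119 kJ/s

R = (0.07×53.6 + 0.089×42.3) / (1 + 0.07×35.5 + 0.089×36.3) = 7.517/6.716 = 1.119 kJ/s.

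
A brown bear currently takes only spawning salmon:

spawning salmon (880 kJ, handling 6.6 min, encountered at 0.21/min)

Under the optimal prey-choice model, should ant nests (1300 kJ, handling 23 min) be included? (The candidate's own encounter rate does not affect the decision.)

Current rate: (0.21×880)/(1 + 0.21×6.6) = 77.45 kJ/min.
ant nests: E/h = 1300/23 = 56.52 kJ/min.
Since 56.52 < R, time spent handling ant nests is better spent searching.

No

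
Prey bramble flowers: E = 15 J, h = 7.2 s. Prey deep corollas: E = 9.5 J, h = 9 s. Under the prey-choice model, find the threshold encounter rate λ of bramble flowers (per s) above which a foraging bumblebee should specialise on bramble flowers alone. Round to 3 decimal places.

At the threshold, the rate on bramble flowers alone equals the profitability of deep corollas: λ·15/(1 + λ·7.2) = 9.5/9 = 1.056.
Rearranging, λ(15 − 1.056×7.2) = 1.056, so λ = 1.056/7.4 = 0.1426 per s.

0.143 per s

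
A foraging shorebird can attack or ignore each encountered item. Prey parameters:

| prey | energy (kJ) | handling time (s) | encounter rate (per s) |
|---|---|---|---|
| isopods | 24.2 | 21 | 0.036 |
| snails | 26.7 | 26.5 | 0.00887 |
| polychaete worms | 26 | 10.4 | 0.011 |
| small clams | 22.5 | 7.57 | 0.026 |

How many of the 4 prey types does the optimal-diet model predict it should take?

4

Profitabilities (E/h, kJ/s): small clams 2.97, polychaete worms 2.5, isopods 1.15, snails 1.01. Add prey in this order while the next type's profitability exceeds the intake rate on those already taken.
Rate on top 1: 0.4888. polychaete worms: 2.5 > 0.4888 → include.
Rate on top 2: 0.6643. isopods: 1.15 > 0.6643 → include.
Rate on top 3: 0.8428. snails: 1.01 > 0.8428 → include.
Optimal diet: small clams, polychaete worms, isopods, snails — 4 of 4 types.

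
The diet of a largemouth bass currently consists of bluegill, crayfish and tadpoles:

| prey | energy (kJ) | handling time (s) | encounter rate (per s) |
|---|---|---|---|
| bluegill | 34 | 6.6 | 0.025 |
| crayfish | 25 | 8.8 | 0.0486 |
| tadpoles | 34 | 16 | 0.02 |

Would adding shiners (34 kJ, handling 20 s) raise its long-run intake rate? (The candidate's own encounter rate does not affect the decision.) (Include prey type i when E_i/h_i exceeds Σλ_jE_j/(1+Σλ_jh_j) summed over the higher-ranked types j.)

Current rate: (0.025×34 + 0.0486×25 + 0.02×34)/(1 + 0.025×6.6 + 0.0486×8.8 + 0.02×16) = 1.435 kJ/s.
shiners: E/h = 34/20 = 1.7 kJ/s.
1.7 > 1.435, so adding shiners raises the average — include it.

Yes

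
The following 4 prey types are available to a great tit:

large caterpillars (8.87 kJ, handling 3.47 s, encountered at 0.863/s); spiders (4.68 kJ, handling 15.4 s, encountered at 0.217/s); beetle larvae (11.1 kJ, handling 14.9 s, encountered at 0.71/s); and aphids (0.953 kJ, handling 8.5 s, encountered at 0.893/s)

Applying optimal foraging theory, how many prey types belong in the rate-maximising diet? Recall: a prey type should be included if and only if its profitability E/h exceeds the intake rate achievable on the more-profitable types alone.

Rank by E/h (kJ/s): large caterpillars 2.56, beetle larvae 0.745, spiders 0.304, aphids 0.112. Include each in turn until the next type's E/h falls below the running intake rate.
Rate on top 1: 1.916. beetle larvae: 0.745 < 1.916 → exclude; stop.
Optimal diet: large caterpillars — 1 of 4 types.

1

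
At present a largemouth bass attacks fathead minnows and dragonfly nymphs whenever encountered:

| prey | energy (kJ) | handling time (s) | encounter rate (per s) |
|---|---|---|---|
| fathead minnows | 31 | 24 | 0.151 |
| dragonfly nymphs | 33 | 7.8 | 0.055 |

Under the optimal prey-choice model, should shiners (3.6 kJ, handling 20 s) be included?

Current rate: (0.151×31 + 0.055×33)/(1 + 0.151×24 + 0.055×7.8) = 1.286 kJ/s.
Profitability of shiners: 3.6/20 = 0.18 kJ/s.
Since 0.18 < R, time spent handling shiners is better spent searching.

No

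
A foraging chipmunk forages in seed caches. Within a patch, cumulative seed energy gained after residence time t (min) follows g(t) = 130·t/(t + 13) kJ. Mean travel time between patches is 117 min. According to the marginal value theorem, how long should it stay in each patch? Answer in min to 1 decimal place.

Maximise g(t)/(T+t): set derivative to zero → g'(t)(T+t) = g(t).
g'(t) = 130·13/(t + 13)². Setting 130·13/(t+13)² = 130t/[(t+13)(117+t)] gives 13(117+t) = t(t+13), so t² = 13×117 = 1521.
t* = √1521 = 39 min.

39.0 min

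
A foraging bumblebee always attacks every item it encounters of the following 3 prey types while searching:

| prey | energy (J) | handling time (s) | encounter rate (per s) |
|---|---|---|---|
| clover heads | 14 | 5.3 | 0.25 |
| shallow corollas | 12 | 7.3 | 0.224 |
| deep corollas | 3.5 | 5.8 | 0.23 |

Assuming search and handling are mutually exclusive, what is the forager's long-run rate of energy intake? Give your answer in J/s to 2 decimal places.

R = Σλ_iE_i / (1 + Σλ_ih_i)
Numerator: 0.25×14 + 0.224×12 + 0.23×3.5 = 6.993
Denominator: 1 + 0.25×5.3 + 0.224×7.3 + 0.23×5.8 = 5.294
R = 6.993/5.294 = 1.321 J/s

1.32 J/s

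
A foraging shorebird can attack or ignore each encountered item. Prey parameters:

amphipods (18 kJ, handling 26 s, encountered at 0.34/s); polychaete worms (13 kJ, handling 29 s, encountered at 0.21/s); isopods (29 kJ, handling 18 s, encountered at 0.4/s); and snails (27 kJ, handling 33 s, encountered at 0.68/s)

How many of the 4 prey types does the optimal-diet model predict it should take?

Rank by E/h (kJ/s): isopods 1.61, snails 0.818, amphipods 0.692, polychaete worms 0.448. Include each in turn until the next type's E/h falls below the running intake rate.
Rate on top 1: 1.415. snails: 0.818 < 1.415 → exclude; stop.
Optimal diet: isopods — 1 of 4 types.

1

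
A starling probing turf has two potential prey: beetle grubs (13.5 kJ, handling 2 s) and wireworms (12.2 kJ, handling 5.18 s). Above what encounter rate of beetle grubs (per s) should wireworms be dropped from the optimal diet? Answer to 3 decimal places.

The zero-one rule: include wireworms iff E₂/h₂ > λE₁/(1+λh₁). Equality gives the switch point.
λE₁h₂ = E₂ + λE₂h₁ ⇒ λ = E₂/(E₁h₂ − E₂h₁) = 12.2/(69.93 − 24.4) = 0.268 per s.

0.268 per s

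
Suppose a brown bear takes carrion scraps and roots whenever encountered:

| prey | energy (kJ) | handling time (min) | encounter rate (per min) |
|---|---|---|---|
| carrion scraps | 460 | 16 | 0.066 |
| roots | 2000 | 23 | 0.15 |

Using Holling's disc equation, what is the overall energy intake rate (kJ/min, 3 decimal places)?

60.000 kJ/min

R = Σλ_iE_i / (1 + Σλ_ih_i)
Numerator: 0.066×460 + 0.15×2000 = 330.4
Denominator: 1 + 0.066×16 + 0.15×23 = 5.506
R = 330.4/5.506 = 60 kJ/min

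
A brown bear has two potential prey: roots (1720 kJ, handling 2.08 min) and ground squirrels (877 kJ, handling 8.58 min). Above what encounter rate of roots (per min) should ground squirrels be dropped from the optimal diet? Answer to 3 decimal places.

0.068 per min

Drop ground squirrels once their profitability E₂/h₂ falls below the rate achievable on roots alone: E₂/h₂ = λE₁/(1 + λh₁).
Solve for λ: λE₁h₂ = E₂(1 + λh₁) → λ(E₁h₂ − E₂h₁) = E₂ → λ = E₂/(E₁h₂ − E₂h₁).
λ = 877/(1720×8.58 − 877×2.08) = 877/1.293e+04 = 0.06781 per min.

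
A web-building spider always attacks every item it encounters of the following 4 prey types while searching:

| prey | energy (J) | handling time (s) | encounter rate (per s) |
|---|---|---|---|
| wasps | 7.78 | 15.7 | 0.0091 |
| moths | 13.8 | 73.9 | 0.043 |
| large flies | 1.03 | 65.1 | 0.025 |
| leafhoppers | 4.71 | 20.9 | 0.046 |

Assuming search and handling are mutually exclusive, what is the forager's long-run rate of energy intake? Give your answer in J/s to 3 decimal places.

0.131 J/s

Energy encountered per unit search time: 0.0091×7.78 + 0.043×13.8 + 0.025×1.03 + 0.046×4.71 = 0.9066 J/s.
Handling time per unit search time: 0.0091×15.7 + 0.043×73.9 + 0.025×65.1 + 0.046×20.9 = 5.909.
Rate = 0.9066/(1 + 5.909) = 0.1312 J/s.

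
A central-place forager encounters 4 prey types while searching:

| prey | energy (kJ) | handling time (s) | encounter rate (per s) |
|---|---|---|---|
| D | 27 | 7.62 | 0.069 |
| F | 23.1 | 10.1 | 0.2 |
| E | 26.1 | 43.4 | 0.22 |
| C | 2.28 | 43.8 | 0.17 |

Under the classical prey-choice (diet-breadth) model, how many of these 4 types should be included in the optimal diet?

2

Rank by E/h (kJ/s): D 3.54, F 2.29, E 0.601, C 0.0521. Include each in turn until the next type's E/h falls below the running intake rate.
Rate on top 1: 1.221. F: 2.29 > 1.221 → include.
Rate on top 2: 1.828. E: 0.601 < 1.828 → exclude; stop.
Optimal diet: D, F — 2 of 4 types.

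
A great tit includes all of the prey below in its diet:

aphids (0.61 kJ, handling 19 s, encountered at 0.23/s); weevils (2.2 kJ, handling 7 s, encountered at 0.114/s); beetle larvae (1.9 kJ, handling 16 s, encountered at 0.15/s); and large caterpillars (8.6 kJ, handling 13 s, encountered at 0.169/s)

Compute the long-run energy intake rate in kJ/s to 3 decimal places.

0.198 kJ/s

R = (0.23×0.61 + 0.114×2.2 + 0.15×1.9 + 0.169×8.6) / (1 + 0.23×19 + 0.114×7 + 0.15×16 + 0.169×13) = 2.13/10.77 = 0.1978 kJ/s.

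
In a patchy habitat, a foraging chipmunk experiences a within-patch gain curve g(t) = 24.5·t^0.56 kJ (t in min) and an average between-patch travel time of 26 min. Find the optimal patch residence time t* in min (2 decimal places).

By the marginal value theorem, leave when the instantaneous gain rate g'(t) equals the habitat-wide average g(t)/(T + t).
g'(t) = 0.56·24.5·t^-0.44. Setting 0.56·24.5·t^-0.44 = 24.5·t^0.56/(26+t) gives 0.56(26+t) = t, so 0.44·t = 0.56×26.
t* = 0.56×26/0.44 = 33.09 min.

33.09 min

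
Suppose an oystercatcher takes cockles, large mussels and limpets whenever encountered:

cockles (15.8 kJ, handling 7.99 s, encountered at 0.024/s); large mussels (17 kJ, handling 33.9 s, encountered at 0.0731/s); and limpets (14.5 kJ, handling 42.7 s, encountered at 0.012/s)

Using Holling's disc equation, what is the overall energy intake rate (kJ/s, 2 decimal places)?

0.43 kJ/s

R = (0.024×15.8 + 0.0731×17 + 0.012×14.5) / (1 + 0.024×7.99 + 0.0731×33.9 + 0.012×42.7) = 1.796/4.182 = 0.4294 kJ/s.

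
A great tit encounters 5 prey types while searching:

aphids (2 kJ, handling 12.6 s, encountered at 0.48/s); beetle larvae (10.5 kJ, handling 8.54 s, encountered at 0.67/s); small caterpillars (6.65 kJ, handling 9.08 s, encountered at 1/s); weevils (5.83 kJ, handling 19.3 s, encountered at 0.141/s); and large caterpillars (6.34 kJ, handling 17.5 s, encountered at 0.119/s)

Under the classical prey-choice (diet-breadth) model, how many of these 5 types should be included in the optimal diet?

Rank by E/h (kJ/s): beetle larvae 1.23, small caterpillars 0.732, large caterpillars 0.362, weevils 0.302, aphids 0.159. Include each in turn until the next type's E/h falls below the running intake rate.
Rate on top 1: 1.047. small caterpillars: 0.732 < 1.047 → exclude; stop.
Optimal diet: beetle larvae — 1 of 5 types.

1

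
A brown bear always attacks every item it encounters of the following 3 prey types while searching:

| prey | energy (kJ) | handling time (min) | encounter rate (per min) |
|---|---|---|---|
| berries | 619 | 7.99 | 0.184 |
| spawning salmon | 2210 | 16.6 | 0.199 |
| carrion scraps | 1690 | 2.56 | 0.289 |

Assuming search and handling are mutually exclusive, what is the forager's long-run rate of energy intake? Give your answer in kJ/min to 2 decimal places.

R = Σλ_iE_i / (1 + Σλ_ih_i)
Numerator: 0.184×619 + 0.199×2210 + 0.289×1690 = 1042
Denominator: 1 + 0.184×7.99 + 0.199×16.6 + 0.289×2.56 = 6.513
R = 1042/6.513 = 160 kJ/min

159.99 kJ/min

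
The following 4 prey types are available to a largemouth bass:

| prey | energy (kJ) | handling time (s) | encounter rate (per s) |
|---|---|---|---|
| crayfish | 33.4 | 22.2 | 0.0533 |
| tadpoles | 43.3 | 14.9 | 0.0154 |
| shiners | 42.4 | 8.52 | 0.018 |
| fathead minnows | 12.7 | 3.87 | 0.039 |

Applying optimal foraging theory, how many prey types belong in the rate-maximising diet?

4

Profitabilities (E/h, kJ/s): shiners 4.98, fathead minnows 3.28, tadpoles 2.91, crayfish 1.5. Add prey in this order while the next type's profitability exceeds the intake rate on those already taken.
Rate on top 1: 0.6617. fathead minnows: 3.28 > 0.6617 → include.
Rate on top 2: 0.9649. tadpoles: 2.91 > 0.9649 → include.
Rate on top 3: 1.255. crayfish: 1.5 > 1.255 → include.
Optimal diet: shiners, fathead minnows, tadpoles, crayfish — 4 of 4 types.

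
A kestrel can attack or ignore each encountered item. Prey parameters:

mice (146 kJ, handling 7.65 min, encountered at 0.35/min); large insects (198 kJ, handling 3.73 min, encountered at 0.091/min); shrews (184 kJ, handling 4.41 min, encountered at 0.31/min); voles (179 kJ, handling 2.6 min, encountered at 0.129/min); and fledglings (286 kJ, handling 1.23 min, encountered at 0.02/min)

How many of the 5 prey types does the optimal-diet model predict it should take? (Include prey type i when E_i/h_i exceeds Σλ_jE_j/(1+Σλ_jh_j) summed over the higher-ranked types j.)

4

E/h in descending order: fledglings 233, voles 68.8, large insects 53.1, shrews 41.7, mice 19.1 kJ/min. The optimal diet is the largest prefix of this list for which every included type satisfies E_i/h_i > R on the types above it.
Rate on top 1: 5.583. voles: 68.8 > 5.583 → include.
Rate on top 2: 21.18. large insects: 53.1 > 21.18 → include.
Rate on top 3: 27.56. shrews: 41.7 > 27.56 → include.
Rate on top 4: 33.87. mice: 19.1 < 33.87 → exclude; stop.
Optimal diet: fledglings, voles, large insects, shrews — 4 of 5 types.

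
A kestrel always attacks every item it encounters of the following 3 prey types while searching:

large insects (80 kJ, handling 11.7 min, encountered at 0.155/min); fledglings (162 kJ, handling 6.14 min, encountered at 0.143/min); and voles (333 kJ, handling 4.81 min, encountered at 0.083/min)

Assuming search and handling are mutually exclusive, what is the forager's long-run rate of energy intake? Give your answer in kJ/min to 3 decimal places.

R = Σλ_iE_i / (1 + Σλ_ih_i)
Numerator: 0.155×80 + 0.143×162 + 0.083×333 = 63.2
Denominator: 1 + 0.155×11.7 + 0.143×6.14 + 0.083×4.81 = 4.091
R = 63.2/4.091 = 15.45 kJ/min

15.451 kJ/min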